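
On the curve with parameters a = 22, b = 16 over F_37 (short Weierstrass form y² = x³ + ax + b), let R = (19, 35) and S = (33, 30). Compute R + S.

(19, 35) + (33, 30). λ = (30 - 35)/(33 - 19) ≡ 32/14 mod 37. 14⁻¹ ≡ 8 (mod 37), so λ ≡ 34.
  x = λ² - 19 - 33 = 1156 - 52 ≡ 31; y = λ·(19 - 31) - 35 ≡ 1. → (31, 1)

(31, 1)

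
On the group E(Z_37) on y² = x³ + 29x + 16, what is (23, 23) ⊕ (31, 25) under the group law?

(23, 23) + (31, 25). λ = (25 - 23)/(31 - 23) ≡ 2/8 mod 37. 8⁻¹ ≡ 14 (mod 37) since 8·14 = 112 ≡ 1, so λ ≡ 28.
  x = λ² - 23 - 31 = 784 - 54 ≡ 27; y = λ·(23 - 27) - 23 ≡ 13. → (27, 13)

(27, 13)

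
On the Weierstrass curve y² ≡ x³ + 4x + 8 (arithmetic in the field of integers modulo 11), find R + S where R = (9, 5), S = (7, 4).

(9, 5) + (7, 4). λ = (4 - 5)/(7 - 9) ≡ 10/9 mod 11. 9⁻¹ ≡ 5 (mod 11) since 9·5 = 45 ≡ 1, so λ ≡ 6.
  x = λ² - 9 - 7 = 36 - 16 ≡ 9; y = λ·(9 - 9) - 5 ≡ 6. → (9, 6)

(9, 6)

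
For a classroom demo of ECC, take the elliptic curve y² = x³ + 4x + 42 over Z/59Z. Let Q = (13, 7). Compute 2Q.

tangent at (13, 7): λ = (3·13² + 4)/(2·7) ≡ 39/14. 14⁻¹ ≡ 38 (mod 59) since 14·38 = 532 ≡ 1, so λ ≡ 39·38 ≡ 7.
  x = λ² - 13 - 13 = 49 - 26 ≡ 23; y = λ·(13 - 23) - 7 ≡ 41. → (23, 41)

(23, 41)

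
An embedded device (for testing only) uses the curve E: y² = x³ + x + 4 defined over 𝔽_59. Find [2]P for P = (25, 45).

(14, 44)

tangent at (25, 45): λ = (3·25² + 1)/(2·45) ≡ 47/31. 31⁻¹ ≡ 40 (mod 59) since 31·40 = 1240 ≡ 1, so λ ≡ 47·40 ≡ 51.
  x = λ² - 25 - 25 = 2601 - 50 ≡ 14; y = λ·(25 - 14) - 45 ≡ 44. → (14, 44)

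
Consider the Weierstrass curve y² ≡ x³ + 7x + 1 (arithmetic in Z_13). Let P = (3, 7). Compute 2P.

tangent at (3, 7): λ = (3·3² + 7)/(2·7) ≡ 8/1. 1⁻¹ ≡ 1 (mod 13), so λ ≡ 8·1 ≡ 8.
  x = λ² - 3 - 3 = 64 - 6 ≡ 6; y = λ·(3 - 6) - 7 ≡ 8. → (6, 8)

(6, 8)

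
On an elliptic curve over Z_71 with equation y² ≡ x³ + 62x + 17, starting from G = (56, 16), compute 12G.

Double-and-add on 12 = (1100)₂. Start with G = (56, 16) for the leading 1-bit.
double: tangent at (56, 16): λ = (3·56² + 62)/(2·16) ≡ 27/32. 32⁻¹ ≡ 20 (mod 71), so λ ≡ 27·20 ≡ 43.
  x = λ² - 56 - 56 = 1849 - 112 ≡ 33; y = λ·(56 - 33) - 16 ≡ 50. → (33, 50)
add G: (33, 50) + (56, 16). λ = (16 - 50)/(56 - 33) ≡ 37/23 mod 71. 23⁻¹ ≡ 34 (mod 71) since 23·34 = 782 ≡ 1, so λ ≡ 51.
  x = λ² - 33 - 56 = 2601 - 89 ≡ 27; y = λ·(33 - 27) - 50 ≡ 43. → (27, 43)
double: tangent at (27, 43): λ = (3·27² + 62)/(2·43) ≡ 48/15. 15⁻¹ ≡ 19 (mod 71) since 15·19 = 285 ≡ 1, so λ ≡ 48·19 ≡ 60.
  x = λ² - 27 - 27 = 3600 - 54 ≡ 67; y = λ·(27 - 67) - 43 ≡ 42. → (67, 42)
double: tangent at (67, 42): λ = (3·67² + 62)/(2·42) ≡ 39/13. 13⁻¹ ≡ 11 (mod 71), so λ ≡ 39·11 ≡ 3.
  x = λ² - 67 - 67 = 9 - 134 ≡ 17; y = λ·(67 - 17) - 42 ≡ 37. → (17, 37)

(17, 37)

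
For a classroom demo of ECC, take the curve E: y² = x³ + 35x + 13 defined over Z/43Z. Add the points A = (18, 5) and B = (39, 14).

(9, 5)

(18, 5) + (39, 14). λ = (14 - 5)/(39 - 18) ≡ 9/21 mod 43. 21⁻¹ ≡ 41 (mod 43), so λ ≡ 25.
  x = λ² - 18 - 39 = 625 - 57 ≡ 9; y = λ·(18 - 9) - 5 ≡ 5. → (9, 5)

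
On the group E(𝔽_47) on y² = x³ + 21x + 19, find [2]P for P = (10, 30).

(36, 33)

tangent at (10, 30): λ = (3·10² + 21)/(2·30) ≡ 39/13. 13⁻¹ ≡ 29 (mod 47), so λ ≡ 39·29 ≡ 3.
  x = λ² - 10 - 10 = 9 - 20 ≡ 36; y = λ·(10 - 36) - 30 ≡ 33. → (36, 33)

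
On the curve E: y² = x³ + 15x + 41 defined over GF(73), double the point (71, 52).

(10, 60)

tangent at (71, 52): λ = (3·71² + 15)/(2·52) ≡ 27/31. 31⁻¹ ≡ 33 (mod 73), so λ ≡ 27·33 ≡ 15.
  x = λ² - 71 - 71 = 225 - 142 ≡ 10; y = λ·(71 - 10) - 52 ≡ 60. → (10, 60)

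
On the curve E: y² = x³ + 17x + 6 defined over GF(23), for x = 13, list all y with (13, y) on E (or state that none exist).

x³ + 17x + 6 = 2424 ≡ 9 (mod 23).
Square roots of 9 mod 23: 3 and 20 (since 3² = 9 ≡ 9).

3, 20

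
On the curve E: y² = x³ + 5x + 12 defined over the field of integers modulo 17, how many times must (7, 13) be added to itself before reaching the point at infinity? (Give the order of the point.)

2P: tangent at (7, 13): λ = (3·7² + 5)/(2·13) ≡ 16/9. 9⁻¹ ≡ 2 (mod 17), so λ ≡ 16·2 ≡ 15.
  x = λ² - 7 - 7 = 225 - 14 ≡ 7; y = λ·(7 - 7) - 13 ≡ 4. → (7, 4)
3P: (7, 4) + (7, 13): same x and y₁ ≡ -y₂, so the sum is the point at infinity.
3P = the point at infinity, so the order is 3.

3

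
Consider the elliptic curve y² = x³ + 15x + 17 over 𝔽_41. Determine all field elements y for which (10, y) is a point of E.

x³ + 15x + 17 = 1167 ≡ 19 (mod 41).
19 is a non-residue mod 41; no y exists.

none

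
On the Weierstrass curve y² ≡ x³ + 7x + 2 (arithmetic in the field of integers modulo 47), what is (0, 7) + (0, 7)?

tangent at (0, 7): λ = (3·0² + 7)/(2·7) ≡ 7/14. 14⁻¹ ≡ 37 (mod 47), so λ ≡ 7·37 ≡ 24.
  x = λ² - 0 - 0 = 576 - 0 ≡ 12; y = λ·(0 - 12) - 7 ≡ 34. → (12, 34)

(12, 34)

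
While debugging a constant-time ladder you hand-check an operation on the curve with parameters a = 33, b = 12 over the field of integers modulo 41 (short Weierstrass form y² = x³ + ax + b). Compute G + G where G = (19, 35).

(1, 13)

tangent at (19, 35): λ = (3·19² + 33)/(2·35) ≡ 9/29. 29⁻¹ ≡ 17 (mod 41), so λ ≡ 9·17 ≡ 30.
  x = λ² - 19 - 19 = 900 - 38 ≡ 1; y = λ·(19 - 1) - 35 ≡ 13. → (1, 13)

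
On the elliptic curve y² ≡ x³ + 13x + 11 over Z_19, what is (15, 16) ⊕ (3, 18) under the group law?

(10, 18)

(15, 16) + (3, 18). λ = (18 - 16)/(3 - 15) ≡ 2/7 mod 19. 7⁻¹ ≡ 11 (mod 19), so λ ≡ 3.
  x = λ² - 15 - 3 = 9 - 18 ≡ 10; y = λ·(15 - 10) - 16 ≡ 18. → (10, 18)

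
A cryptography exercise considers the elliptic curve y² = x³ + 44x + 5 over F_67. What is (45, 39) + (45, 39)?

tangent at (45, 39): λ = (3·45² + 44)/(2·39) ≡ 22/11. 11⁻¹ ≡ 61 (mod 67) since 11·61 = 671 ≡ 1, so λ ≡ 22·61 ≡ 2.
  x = λ² - 45 - 45 = 4 - 90 ≡ 48; y = λ·(45 - 48) - 39 ≡ 22. → (48, 22)

(48, 22)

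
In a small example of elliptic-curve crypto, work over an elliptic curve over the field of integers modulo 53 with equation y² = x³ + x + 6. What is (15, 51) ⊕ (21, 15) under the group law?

(0, 18)

(15, 51) + (21, 15). λ = (15 - 51)/(21 - 15) ≡ 17/6 mod 53. 6⁻¹ ≡ 9 (mod 53), so λ ≡ 47.
  x = λ² - 15 - 21 = 2209 - 36 ≡ 0; y = λ·(15 - 0) - 51 ≡ 18. → (0, 18)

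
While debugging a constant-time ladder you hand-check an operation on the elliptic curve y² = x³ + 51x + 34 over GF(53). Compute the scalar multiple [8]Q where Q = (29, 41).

(33, 17)

Double-and-add on 8 = (1000)₂. Start with Q = (29, 41) for the leading 1-bit.
double: tangent at (29, 41): λ = (3·29² + 51)/(2·41) ≡ 30/29. 29⁻¹ ≡ 11 (mod 53) since 29·11 = 319 ≡ 1, so λ ≡ 30·11 ≡ 12.
  x = λ² - 29 - 29 = 144 - 58 ≡ 33; y = λ·(29 - 33) - 41 ≡ 17. → (33, 17)
double: tangent at (33, 17): λ = (3·33² + 51)/(2·17) ≡ 32/34. 34⁻¹ ≡ 39 (mod 53) since 34·39 = 1326 ≡ 1, so λ ≡ 32·39 ≡ 29.
  x = λ² - 33 - 33 = 841 - 66 ≡ 33; y = λ·(33 - 33) - 17 ≡ 36. → (33, 36)
double: tangent at (33, 36): λ = (3·33² + 51)/(2·36) ≡ 32/19. 19⁻¹ ≡ 14 (mod 53) since 19·14 = 266 ≡ 1, so λ ≡ 32·14 ≡ 24.
  x = λ² - 33 - 33 = 576 - 66 ≡ 33; y = λ·(33 - 33) - 36 ≡ 17. → (33, 17)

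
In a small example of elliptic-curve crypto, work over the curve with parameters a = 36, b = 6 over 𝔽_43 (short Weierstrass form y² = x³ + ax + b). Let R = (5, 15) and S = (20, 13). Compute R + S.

(5, 15) + (20, 13). λ = (13 - 15)/(20 - 5) ≡ 41/15 mod 43. 15⁻¹ ≡ 23 (mod 43), so λ ≡ 40.
  x = λ² - 5 - 20 = 1600 - 25 ≡ 27; y = λ·(5 - 27) - 15 ≡ 8. → (27, 8)

(27, 8)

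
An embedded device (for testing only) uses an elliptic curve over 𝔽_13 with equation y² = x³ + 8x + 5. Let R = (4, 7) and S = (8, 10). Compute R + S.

(4, 7) + (8, 10). λ = (10 - 7)/(8 - 4) ≡ 3/4 mod 13. 4⁻¹ ≡ 10 (mod 13), so λ ≡ 4.
  x = λ² - 4 - 8 = 16 - 12 ≡ 4; y = λ·(4 - 4) - 7 ≡ 6. → (4, 6)

(4, 6)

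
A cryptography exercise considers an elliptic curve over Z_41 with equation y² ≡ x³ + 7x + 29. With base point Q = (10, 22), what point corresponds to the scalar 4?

(14, 40)

Double-and-add on 4 = (100)₂. Start with Q = (10, 22) for the leading 1-bit.
double: tangent at (10, 22): λ = (3·10² + 7)/(2·22) ≡ 20/3. 3⁻¹ ≡ 14 (mod 41), so λ ≡ 20·14 ≡ 34.
  x = λ² - 10 - 10 = 1156 - 20 ≡ 29; y = λ·(10 - 29) - 22 ≡ 29. → (29, 29)
double: tangent at (29, 29): λ = (3·29² + 7)/(2·29) ≡ 29/17. 17⁻¹ ≡ 29 (mod 41), so λ ≡ 29·29 ≡ 21.
  x = λ² - 29 - 29 = 441 - 58 ≡ 14; y = λ·(29 - 14) - 29 ≡ 40. → (14, 40)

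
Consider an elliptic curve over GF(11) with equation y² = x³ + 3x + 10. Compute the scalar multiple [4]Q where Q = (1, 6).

Repeated addition: build up to 4Q.
2Q: tangent at (1, 6): λ = (3·1² + 3)/(2·6) ≡ 6/1. 1⁻¹ ≡ 1 (mod 11), so λ ≡ 6·1 ≡ 6.
  x = λ² - 1 - 1 = 36 - 2 ≡ 1; y = λ·(1 - 1) - 6 ≡ 5. → (1, 5)
3Q: (1, 5) + (1, 6): same x and y₁ ≡ -y₂, so the sum is ∞.
4Q: ∞ + (1, 6) = (1, 6) (identity).

(1, 6)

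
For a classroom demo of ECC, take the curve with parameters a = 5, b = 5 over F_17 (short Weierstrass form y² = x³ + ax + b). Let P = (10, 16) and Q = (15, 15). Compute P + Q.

(10, 16) + (15, 15). λ = (15 - 16)/(15 - 10) ≡ 16/5 mod 17. 5⁻¹ ≡ 7 (mod 17) since 5·7 = 35 ≡ 1, so λ ≡ 10.
  x = λ² - 10 - 15 = 100 - 25 ≡ 7; y = λ·(10 - 7) - 16 ≡ 14. → (7, 14)

(7, 14)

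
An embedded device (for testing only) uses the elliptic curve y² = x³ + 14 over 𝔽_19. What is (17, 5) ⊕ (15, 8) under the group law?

(17, 5) + (15, 8). λ = (8 - 5)/(15 - 17) ≡ 3/17 mod 19. 17⁻¹ ≡ 9 (mod 19), so λ ≡ 8.
  x = λ² - 17 - 15 = 64 - 32 ≡ 13; y = λ·(17 - 13) - 5 ≡ 8. → (13, 8)

(13, 8)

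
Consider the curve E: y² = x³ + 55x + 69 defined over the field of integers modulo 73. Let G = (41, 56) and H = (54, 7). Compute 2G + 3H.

(39, 40)

First 2G:
Repeated addition: build up to 2G.
2G: tangent at (41, 56): λ = (3·41² + 55)/(2·56) ≡ 61/39. 39⁻¹ ≡ 15 (mod 73) since 39·15 = 585 ≡ 1, so λ ≡ 61·15 ≡ 39.
  x = λ² - 41 - 41 = 1521 - 82 ≡ 52; y = λ·(41 - 52) - 56 ≡ 26. → (52, 26)
2G = (52, 26).
Next 3H:
Repeated addition: build up to 3H.
2H: tangent at (54, 7): λ = (3·54² + 55)/(2·7) ≡ 43/14. 14⁻¹ ≡ 47 (mod 73), so λ ≡ 43·47 ≡ 50.
  x = λ² - 54 - 54 = 2500 - 108 ≡ 56; y = λ·(54 - 56) - 7 ≡ 39. → (56, 39)
3H: (56, 39) + (54, 7). λ = (7 - 39)/(54 - 56) ≡ 41/71 mod 73. 71⁻¹ ≡ 36 (mod 73) since 71·36 = 2556 ≡ 1, so λ ≡ 16.
  x = λ² - 56 - 54 = 256 - 110 ≡ 0; y = λ·(56 - 0) - 39 ≡ 54. → (0, 54)
3H = (0, 54).
Finally 2G + 3H:
(52, 26) + (0, 54). λ = (54 - 26)/(0 - 52) ≡ 28/21 mod 73. 21⁻¹ ≡ 7 (mod 73) since 21·7 = 147 ≡ 1, so λ ≡ 50.
  x = λ² - 52 - 0 = 2500 - 52 ≡ 39; y = λ·(52 - 39) - 26 ≡ 40. → (39, 40)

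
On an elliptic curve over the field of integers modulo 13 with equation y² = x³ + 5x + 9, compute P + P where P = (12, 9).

tangent at (12, 9): λ = (3·12² + 5)/(2·9) ≡ 8/5. 5⁻¹ ≡ 8 (mod 13), so λ ≡ 8·8 ≡ 12.
  x = λ² - 12 - 12 = 144 - 24 ≡ 3; y = λ·(12 - 3) - 9 ≡ 8. → (3, 8)

(3, 8)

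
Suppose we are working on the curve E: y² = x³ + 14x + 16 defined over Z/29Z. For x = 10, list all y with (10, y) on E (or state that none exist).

5, 24

x³ + 14x + 16 = 1156 ≡ 25 (mod 29).
Square roots of 25 mod 29: 5 and 24 (since 5² = 25 ≡ 25).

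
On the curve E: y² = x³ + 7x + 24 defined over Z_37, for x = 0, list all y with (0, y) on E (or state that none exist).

none

x³ + 7x + 24 = 24 ≡ 24 (mod 37).
24 is a non-residue mod 37; no y exists.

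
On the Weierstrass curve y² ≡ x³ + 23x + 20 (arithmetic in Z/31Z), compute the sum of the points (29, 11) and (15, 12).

(15, 19)

(29, 11) + (15, 12). λ = (12 - 11)/(15 - 29) ≡ 1/17 mod 31. 17⁻¹ ≡ 11 (mod 31) since 17·11 = 187 ≡ 1, so λ ≡ 11.
  x = λ² - 29 - 15 = 121 - 44 ≡ 15; y = λ·(29 - 15) - 11 ≡ 19. → (15, 19)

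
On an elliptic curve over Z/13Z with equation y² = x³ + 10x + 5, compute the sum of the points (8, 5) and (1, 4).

(8, 8)

(8, 5) + (1, 4). λ = (4 - 5)/(1 - 8) ≡ 12/6 mod 13. 6⁻¹ ≡ 11 (mod 13) since 6·11 = 66 ≡ 1, so λ ≡ 2.
  x = λ² - 8 - 1 = 4 - 9 ≡ 8; y = λ·(8 - 8) - 5 ≡ 8. → (8, 8)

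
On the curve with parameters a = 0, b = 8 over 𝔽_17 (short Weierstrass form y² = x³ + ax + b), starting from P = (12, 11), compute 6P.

Double-and-add on 6 = (110)₂. Start with P = (12, 11) for the leading 1-bit.
double: tangent at (12, 11): λ = (3·12² + 0)/(2·11) ≡ 7/5. 5⁻¹ ≡ 7 (mod 17), so λ ≡ 7·7 ≡ 15.
  x = λ² - 12 - 12 = 225 - 24 ≡ 14; y = λ·(12 - 14) - 11 ≡ 10. → (14, 10)
add P: (14, 10) + (12, 11). λ = (11 - 10)/(12 - 14) ≡ 1/15 mod 17. 15⁻¹ ≡ 8 (mod 17), so λ ≡ 8.
  x = λ² - 14 - 12 = 64 - 26 ≡ 4; y = λ·(14 - 4) - 10 ≡ 2. → (4, 2)
double: tangent at (4, 2): λ = (3·4² + 0)/(2·2) ≡ 14/4. 4⁻¹ ≡ 13 (mod 17), so λ ≡ 14·13 ≡ 12.
  x = λ² - 4 - 4 = 144 - 8 ≡ 0; y = λ·(4 - 0) - 2 ≡ 12. → (0, 12)

(0, 12)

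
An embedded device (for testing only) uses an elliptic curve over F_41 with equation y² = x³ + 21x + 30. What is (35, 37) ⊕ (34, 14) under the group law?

(9, 28)

(35, 37) + (34, 14). λ = (14 - 37)/(34 - 35) ≡ 18/40 mod 41. 40⁻¹ ≡ 40 (mod 41), so λ ≡ 23.
  x = λ² - 35 - 34 = 529 - 69 ≡ 9; y = λ·(35 - 9) - 37 ≡ 28. → (9, 28)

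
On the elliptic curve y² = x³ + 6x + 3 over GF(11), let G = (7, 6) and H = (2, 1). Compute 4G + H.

(0, 5)

First 4G:
Repeated addition: build up to 4G.
2G: tangent at (7, 6): λ = (3·7² + 6)/(2·6) ≡ 10/1. 1⁻¹ ≡ 1 (mod 11), so λ ≡ 10·1 ≡ 10.
  x = λ² - 7 - 7 = 100 - 14 ≡ 9; y = λ·(7 - 9) - 6 ≡ 7. → (9, 7)
3G: (9, 7) + (7, 6). λ = (6 - 7)/(7 - 9) ≡ 10/9 mod 11. 9⁻¹ ≡ 5 (mod 11) since 9·5 = 45 ≡ 1, so λ ≡ 6.
  x = λ² - 9 - 7 = 36 - 16 ≡ 9; y = λ·(9 - 9) - 7 ≡ 4. → (9, 4)
4G: (9, 4) + (7, 6). λ = (6 - 4)/(7 - 9) ≡ 2/9 mod 11. 9⁻¹ ≡ 5 (mod 11), so λ ≡ 10.
  x = λ² - 9 - 7 = 100 - 16 ≡ 7; y = λ·(9 - 7) - 4 ≡ 5. → (7, 5)
4G = (7, 5).
Finally 4G + H:
(7, 5) + (2, 1). λ = (1 - 5)/(2 - 7) ≡ 7/6 mod 11. 6⁻¹ ≡ 2 (mod 11), so λ ≡ 3.
  x = λ² - 7 - 2 = 9 - 9 ≡ 0; y = λ·(7 - 0) - 5 ≡ 5. → (0, 5)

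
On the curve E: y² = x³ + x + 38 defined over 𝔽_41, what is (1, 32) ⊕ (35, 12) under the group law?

(14, 7)

(1, 32) + (35, 12). λ = (12 - 32)/(35 - 1) ≡ 21/34 mod 41. 34⁻¹ ≡ 35 (mod 41), so λ ≡ 38.
  x = λ² - 1 - 35 = 1444 - 36 ≡ 14; y = λ·(1 - 14) - 32 ≡ 7. → (14, 7)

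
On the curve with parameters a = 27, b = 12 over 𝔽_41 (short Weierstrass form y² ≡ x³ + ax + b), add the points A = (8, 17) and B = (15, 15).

(39, 27)

(8, 17) + (15, 15). λ = (15 - 17)/(15 - 8) ≡ 39/7 mod 41. 7⁻¹ ≡ 6 (mod 41), so λ ≡ 29.
  x = λ² - 8 - 15 = 841 - 23 ≡ 39; y = λ·(8 - 39) - 17 ≡ 27. → (39, 27)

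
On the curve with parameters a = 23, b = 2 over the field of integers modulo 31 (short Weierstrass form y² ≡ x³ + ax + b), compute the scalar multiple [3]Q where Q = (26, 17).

(0, 8)

Repeated addition: build up to 3Q.
2Q: tangent at (26, 17): λ = (3·26² + 23)/(2·17) ≡ 5/3. 3⁻¹ ≡ 21 (mod 31) since 3·21 = 63 ≡ 1, so λ ≡ 5·21 ≡ 12.
  x = λ² - 26 - 26 = 144 - 52 ≡ 30; y = λ·(26 - 30) - 17 ≡ 28. → (30, 28)
3Q: (30, 28) + (26, 17). λ = (17 - 28)/(26 - 30) ≡ 20/27 mod 31. 27⁻¹ ≡ 23 (mod 31) since 27·23 = 621 ≡ 1, so λ ≡ 26.
  x = λ² - 30 - 26 = 676 - 56 ≡ 0; y = λ·(30 - 0) - 28 ≡ 8. → (0, 8)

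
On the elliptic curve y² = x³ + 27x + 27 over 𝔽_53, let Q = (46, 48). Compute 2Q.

(3, 20)

tangent at (46, 48): λ = (3·46² + 27)/(2·48) ≡ 15/43. 43⁻¹ ≡ 37 (mod 53), so λ ≡ 15·37 ≡ 25.
  x = λ² - 46 - 46 = 625 - 92 ≡ 3; y = λ·(46 - 3) - 48 ≡ 20. → (3, 20)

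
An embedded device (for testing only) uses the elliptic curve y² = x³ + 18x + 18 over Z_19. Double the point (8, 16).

(12, 10)

tangent at (8, 16): λ = (3·8² + 18)/(2·16) ≡ 1/13. 13⁻¹ ≡ 3 (mod 19), so λ ≡ 1·3 ≡ 3.
  x = λ² - 8 - 8 = 9 - 16 ≡ 12; y = λ·(8 - 12) - 16 ≡ 10. → (12, 10)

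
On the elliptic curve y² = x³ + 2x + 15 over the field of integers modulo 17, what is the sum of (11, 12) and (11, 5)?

The two points share x = 11 and their y-coordinates satisfy 12 + 5 ≡ 0 (mod 17), so they are inverses. Their sum is the point at infinity.

O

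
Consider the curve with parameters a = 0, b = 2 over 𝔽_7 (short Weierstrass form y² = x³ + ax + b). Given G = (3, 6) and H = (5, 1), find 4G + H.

(0, 4)

First 4G:
Double-and-add on 4 = (100)₂. Start with G = (3, 6) for the leading 1-bit.
double: tangent at (3, 6): λ = (3·3² + 0)/(2·6) ≡ 6/5. 5⁻¹ ≡ 3 (mod 7) since 5·3 = 15 ≡ 1, so λ ≡ 6·3 ≡ 4.
  x = λ² - 3 - 3 = 16 - 6 ≡ 3; y = λ·(3 - 3) - 6 ≡ 1. → (3, 1)
double: tangent at (3, 1): λ = (3·3² + 0)/(2·1) ≡ 6/2. 2⁻¹ ≡ 4 (mod 7) since 2·4 = 8 ≡ 1, so λ ≡ 6·4 ≡ 3.
  x = λ² - 3 - 3 = 9 - 6 ≡ 3; y = λ·(3 - 3) - 1 ≡ 6. → (3, 6)
4G = (3, 6).
Finally 4G + H:
(3, 6) + (5, 1). λ = (1 - 6)/(5 - 3) ≡ 2/2 mod 7. 2⁻¹ ≡ 4 (mod 7), so λ ≡ 1.
  x = λ² - 3 - 5 = 1 - 8 ≡ 0; y = λ·(3 - 0) - 6 ≡ 4. → (0, 4)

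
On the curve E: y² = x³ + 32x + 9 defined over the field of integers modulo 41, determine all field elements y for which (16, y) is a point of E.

x³ + 32x + 9 = 4617 ≡ 25 (mod 41).
Square roots of 25 mod 41: 5 and 36 (since 5² = 25 ≡ 25).

5, 36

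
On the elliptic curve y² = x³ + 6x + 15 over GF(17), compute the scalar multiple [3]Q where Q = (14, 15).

Repeated addition: build up to 3Q.
2Q: tangent at (14, 15): λ = (3·14² + 6)/(2·15) ≡ 16/13. 13⁻¹ ≡ 4 (mod 17) since 13·4 = 52 ≡ 1, so λ ≡ 16·4 ≡ 13.
  x = λ² - 14 - 14 = 169 - 28 ≡ 5; y = λ·(14 - 5) - 15 ≡ 0. → (5, 0)
3Q: (5, 0) + (14, 15). λ = (15 - 0)/(14 - 5) ≡ 15/9 mod 17. 9⁻¹ ≡ 2 (mod 17), so λ ≡ 13.
  x = λ² - 5 - 14 = 169 - 19 ≡ 14; y = λ·(5 - 14) - 0 ≡ 2. → (14, 2)

(14, 2)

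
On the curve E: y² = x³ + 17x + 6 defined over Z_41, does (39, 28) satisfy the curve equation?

y² = 28² ≡ 5; x³ + 17x + 6 = 59988 ≡ 5 (mod 41). 5 = 5.

yes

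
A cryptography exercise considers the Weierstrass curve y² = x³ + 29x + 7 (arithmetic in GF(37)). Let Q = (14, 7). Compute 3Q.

Repeated addition: build up to 3Q.
2Q: tangent at (14, 7): λ = (3·14² + 29)/(2·7) ≡ 25/14. 14⁻¹ ≡ 8 (mod 37) since 14·8 = 112 ≡ 1, so λ ≡ 25·8 ≡ 15.
  x = λ² - 14 - 14 = 225 - 28 ≡ 12; y = λ·(14 - 12) - 7 ≡ 23. → (12, 23)
3Q: (12, 23) + (14, 7). λ = (7 - 23)/(14 - 12) ≡ 21/2 mod 37. 2⁻¹ ≡ 19 (mod 37) since 2·19 = 38 ≡ 1, so λ ≡ 29.
  x = λ² - 12 - 14 = 841 - 26 ≡ 1; y = λ·(12 - 1) - 23 ≡ 0. → (1, 0)

(1, 0)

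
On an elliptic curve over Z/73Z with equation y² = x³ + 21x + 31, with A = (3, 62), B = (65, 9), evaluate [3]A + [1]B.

First 3A:
Repeated addition: build up to 3A.
2A: tangent at (3, 62): λ = (3·3² + 21)/(2·62) ≡ 48/51. 51⁻¹ ≡ 63 (mod 73), so λ ≡ 48·63 ≡ 31.
  x = λ² - 3 - 3 = 961 - 6 ≡ 6; y = λ·(3 - 6) - 62 ≡ 64. → (6, 64)
3A: (6, 64) + (3, 62). λ = (62 - 64)/(3 - 6) ≡ 71/70 mod 73. 70⁻¹ ≡ 24 (mod 73) since 70·24 = 1680 ≡ 1, so λ ≡ 25.
  x = λ² - 6 - 3 = 625 - 9 ≡ 32; y = λ·(6 - 32) - 64 ≡ 16. → (32, 16)
3A = (32, 16).
Finally 3A + B:
(32, 16) + (65, 9). λ = (9 - 16)/(65 - 32) ≡ 66/33 mod 73. 33⁻¹ ≡ 31 (mod 73) since 33·31 = 1023 ≡ 1, so λ ≡ 2.
  x = λ² - 32 - 65 = 4 - 97 ≡ 53; y = λ·(32 - 53) - 16 ≡ 15. → (53, 15)

(53, 15)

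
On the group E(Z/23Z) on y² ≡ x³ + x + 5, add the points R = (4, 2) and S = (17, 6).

(4, 21)

(4, 2) + (17, 6). λ = (6 - 2)/(17 - 4) ≡ 4/13 mod 23. 13⁻¹ ≡ 16 (mod 23), so λ ≡ 18.
  x = λ² - 4 - 17 = 324 - 21 ≡ 4; y = λ·(4 - 4) - 2 ≡ 21. → (4, 21)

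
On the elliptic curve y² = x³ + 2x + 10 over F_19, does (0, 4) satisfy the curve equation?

no

y² = 4² ≡ 16; x³ + 2x + 10 = 10 ≡ 10 (mod 19). 16 ≠ 10.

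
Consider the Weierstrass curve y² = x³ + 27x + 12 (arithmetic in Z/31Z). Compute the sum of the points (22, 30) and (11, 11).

(12, 7)

(22, 30) + (11, 11). λ = (11 - 30)/(11 - 22) ≡ 12/20 mod 31. 20⁻¹ ≡ 14 (mod 31) since 20·14 = 280 ≡ 1, so λ ≡ 13.
  x = λ² - 22 - 11 = 169 - 33 ≡ 12; y = λ·(22 - 12) - 30 ≡ 7. → (12, 7)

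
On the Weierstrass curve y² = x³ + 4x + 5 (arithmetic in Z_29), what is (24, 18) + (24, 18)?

tangent at (24, 18): λ = (3·24² + 4)/(2·18) ≡ 21/7. 7⁻¹ ≡ 25 (mod 29), so λ ≡ 21·25 ≡ 3.
  x = λ² - 24 - 24 = 9 - 48 ≡ 19; y = λ·(24 - 19) - 18 ≡ 26. → (19, 26)

(19, 26)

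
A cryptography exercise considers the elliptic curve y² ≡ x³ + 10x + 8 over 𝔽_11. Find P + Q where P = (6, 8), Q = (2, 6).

(6, 3)

(6, 8) + (2, 6). λ = (6 - 8)/(2 - 6) ≡ 9/7 mod 11. 7⁻¹ ≡ 8 (mod 11), so λ ≡ 6.
  x = λ² - 6 - 2 = 36 - 8 ≡ 6; y = λ·(6 - 6) - 8 ≡ 3. → (6, 3)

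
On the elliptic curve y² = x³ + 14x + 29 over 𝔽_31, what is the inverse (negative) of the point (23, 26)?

-(23, 26) = (23, -26 mod 31) = (23, 5).

(23, 5)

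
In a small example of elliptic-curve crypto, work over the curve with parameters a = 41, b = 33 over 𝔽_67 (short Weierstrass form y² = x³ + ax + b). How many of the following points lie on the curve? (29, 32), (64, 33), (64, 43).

1

(29, 32): 32² ≡ 19, rhs ≡ 17 → off.
(64, 33): 33² ≡ 17, rhs ≡ 17 → on.
(64, 43): 43² ≡ 40, rhs ≡ 17 → off.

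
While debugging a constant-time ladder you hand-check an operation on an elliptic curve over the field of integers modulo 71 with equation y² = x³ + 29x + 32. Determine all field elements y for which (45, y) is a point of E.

34, 37

x³ + 29x + 32 = 92462 ≡ 20 (mod 71).
Square roots of 20 mod 71: 34 and 37 (since 34² = 1156 ≡ 20).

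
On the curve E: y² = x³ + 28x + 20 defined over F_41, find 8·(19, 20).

Write Q = (19, 20).
Repeated addition: build up to 8Q.
2Q: tangent at (19, 20): λ = (3·19² + 28)/(2·20) ≡ 4/40. 40⁻¹ ≡ 40 (mod 41), so λ ≡ 4·40 ≡ 37.
  x = λ² - 19 - 19 = 1369 - 38 ≡ 19; y = λ·(19 - 19) - 20 ≡ 21. → (19, 21)
3Q: (19, 21) + (19, 20): same x and y₁ ≡ -y₂, so the sum is O.
4Q: O + (19, 20) = (19, 20) (identity).
5Q: tangent at (19, 20): λ = (3·19² + 28)/(2·20) ≡ 4/40. 40⁻¹ ≡ 40 (mod 41) since 40·40 = 1600 ≡ 1, so λ ≡ 4·40 ≡ 37.
  x = λ² - 19 - 19 = 1369 - 38 ≡ 19; y = λ·(19 - 19) - 20 ≡ 21. → (19, 21)
6Q: (19, 21) + (19, 20): same x and y₁ ≡ -y₂, so the sum is O.
7Q: O + (19, 20) = (19, 20) (identity).
8Q: tangent at (19, 20): λ = (3·19² + 28)/(2·20) ≡ 4/40. 40⁻¹ ≡ 40 (mod 41), so λ ≡ 4·40 ≡ 37.
  x = λ² - 19 - 19 = 1369 - 38 ≡ 19; y = λ·(19 - 19) - 20 ≡ 21. → (19, 21)

(19, 21)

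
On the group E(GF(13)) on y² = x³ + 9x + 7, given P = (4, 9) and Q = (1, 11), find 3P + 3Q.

(6, 2)

First 3P:
Repeated addition: build up to 3P.
2P: tangent at (4, 9): λ = (3·4² + 9)/(2·9) ≡ 5/5. 5⁻¹ ≡ 8 (mod 13) since 5·8 = 40 ≡ 1, so λ ≡ 5·8 ≡ 1.
  x = λ² - 4 - 4 = 1 - 8 ≡ 6; y = λ·(4 - 6) - 9 ≡ 2. → (6, 2)
3P: (6, 2) + (4, 9). λ = (9 - 2)/(4 - 6) ≡ 7/11 mod 13. 11⁻¹ ≡ 6 (mod 13) since 11·6 = 66 ≡ 1, so λ ≡ 3.
  x = λ² - 6 - 4 = 9 - 10 ≡ 12; y = λ·(6 - 12) - 2 ≡ 6. → (12, 6)
3P = (12, 6).
Next 3Q:
Repeated addition: build up to 3Q.
2Q: tangent at (1, 11): λ = (3·1² + 9)/(2·11) ≡ 12/9. 9⁻¹ ≡ 3 (mod 13), so λ ≡ 12·3 ≡ 10.
  x = λ² - 1 - 1 = 100 - 2 ≡ 7; y = λ·(1 - 7) - 11 ≡ 7. → (7, 7)
3Q: (7, 7) + (1, 11). λ = (11 - 7)/(1 - 7) ≡ 4/7 mod 13. 7⁻¹ ≡ 2 (mod 13), so λ ≡ 8.
  x = λ² - 7 - 1 = 64 - 8 ≡ 4; y = λ·(7 - 4) - 7 ≡ 4. → (4, 4)
3Q = (4, 4).
Finally 3P + 3Q:
(12, 6) + (4, 4). λ = (4 - 6)/(4 - 12) ≡ 11/5 mod 13. 5⁻¹ ≡ 8 (mod 13), so λ ≡ 10.
  x = λ² - 12 - 4 = 100 - 16 ≡ 6; y = λ·(12 - 6) - 6 ≡ 2. → (6, 2)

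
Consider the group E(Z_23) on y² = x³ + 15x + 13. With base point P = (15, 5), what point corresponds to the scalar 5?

(9, 16)

Repeated addition: build up to 5P.
2P: tangent at (15, 5): λ = (3·15² + 15)/(2·5) ≡ 0/10. 10⁻¹ ≡ 7 (mod 23) since 10·7 = 70 ≡ 1, so λ ≡ 0·7 ≡ 0.
  x = λ² - 15 - 15 = 0 - 30 ≡ 16; y = λ·(15 - 16) - 5 ≡ 18. → (16, 18)
3P: (16, 18) + (15, 5). λ = (5 - 18)/(15 - 16) ≡ 10/22 mod 23. 22⁻¹ ≡ 22 (mod 23), so λ ≡ 13.
  x = λ² - 16 - 15 = 169 - 31 ≡ 0; y = λ·(16 - 0) - 18 ≡ 6. → (0, 6)
4P: (0, 6) + (15, 5). λ = (5 - 6)/(15 - 0) ≡ 22/15 mod 23. 15⁻¹ ≡ 20 (mod 23), so λ ≡ 3.
  x = λ² - 0 - 15 = 9 - 15 ≡ 17; y = λ·(0 - 17) - 6 ≡ 12. → (17, 12)
5P: (17, 12) + (15, 5). λ = (5 - 12)/(15 - 17) ≡ 16/21 mod 23. 21⁻¹ ≡ 11 (mod 23), so λ ≡ 15.
  x = λ² - 17 - 15 = 225 - 32 ≡ 9; y = λ·(17 - 9) - 12 ≡ 16. → (9, 16)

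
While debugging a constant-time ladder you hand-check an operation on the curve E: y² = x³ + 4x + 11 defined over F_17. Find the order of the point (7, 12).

5

2P: tangent at (7, 12): λ = (3·7² + 4)/(2·12) ≡ 15/7. 7⁻¹ ≡ 5 (mod 17) since 7·5 = 35 ≡ 1, so λ ≡ 15·5 ≡ 7.
  x = λ² - 7 - 7 = 49 - 14 ≡ 1; y = λ·(7 - 1) - 12 ≡ 13. → (1, 13)
3P: (1, 13) + (7, 12). λ = (12 - 13)/(7 - 1) ≡ 16/6 mod 17. 6⁻¹ ≡ 3 (mod 17), so λ ≡ 14.
  x = λ² - 1 - 7 = 196 - 8 ≡ 1; y = λ·(1 - 1) - 13 ≡ 4. → (1, 4)
4P: (1, 4) + (7, 12). λ = (12 - 4)/(7 - 1) ≡ 8/6 mod 17. 6⁻¹ ≡ 3 (mod 17) since 6·3 = 18 ≡ 1, so λ ≡ 7.
  x = λ² - 1 - 7 = 49 - 8 ≡ 7; y = λ·(1 - 7) - 4 ≡ 5. → (7, 5)
5P: (7, 5) + (7, 12): same x and y₁ ≡ -y₂, so the sum is the point at infinity.
5P = the point at infinity, so the order is 5.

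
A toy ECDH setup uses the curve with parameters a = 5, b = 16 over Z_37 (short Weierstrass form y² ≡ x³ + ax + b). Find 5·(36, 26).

(21, 24)

Write Q = (36, 26).
Double-and-add on 5 = (101)₂. Start with Q = (36, 26) for the leading 1-bit.
double: tangent at (36, 26): λ = (3·36² + 5)/(2·26) ≡ 8/15. 15⁻¹ ≡ 5 (mod 37), so λ ≡ 8·5 ≡ 3.
  x = λ² - 36 - 36 = 9 - 72 ≡ 11; y = λ·(36 - 11) - 26 ≡ 12. → (11, 12)
double: tangent at (11, 12): λ = (3·11² + 5)/(2·12) ≡ 35/24. 24⁻¹ ≡ 17 (mod 37), so λ ≡ 35·17 ≡ 3.
  x = λ² - 11 - 11 = 9 - 22 ≡ 24; y = λ·(11 - 24) - 12 ≡ 23. → (24, 23)
add Q: (24, 23) + (36, 26). λ = (26 - 23)/(36 - 24) ≡ 3/12 mod 37. 12⁻¹ ≡ 34 (mod 37), so λ ≡ 28.
  x = λ² - 24 - 36 = 784 - 60 ≡ 21; y = λ·(24 - 21) - 23 ≡ 24. → (21, 24)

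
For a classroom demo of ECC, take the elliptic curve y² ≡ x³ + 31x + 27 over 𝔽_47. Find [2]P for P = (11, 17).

(3, 37)

tangent at (11, 17): λ = (3·11² + 31)/(2·17) ≡ 18/34. 34⁻¹ ≡ 18 (mod 47) since 34·18 = 612 ≡ 1, so λ ≡ 18·18 ≡ 42.
  x = λ² - 11 - 11 = 1764 - 22 ≡ 3; y = λ·(11 - 3) - 17 ≡ 37. → (3, 37)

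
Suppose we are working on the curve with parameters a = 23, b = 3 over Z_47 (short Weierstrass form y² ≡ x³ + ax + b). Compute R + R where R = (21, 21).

tangent at (21, 21): λ = (3·21² + 23)/(2·21) ≡ 30/42. 42⁻¹ ≡ 28 (mod 47), so λ ≡ 30·28 ≡ 41.
  x = λ² - 21 - 21 = 1681 - 42 ≡ 41; y = λ·(21 - 41) - 21 ≡ 5. → (41, 5)

(41, 5)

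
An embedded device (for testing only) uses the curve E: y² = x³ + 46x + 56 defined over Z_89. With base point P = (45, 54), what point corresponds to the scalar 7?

Repeated addition: build up to 7P.
2P: tangent at (45, 54): λ = (3·45² + 46)/(2·54) ≡ 69/19. 19⁻¹ ≡ 75 (mod 89) since 19·75 = 1425 ≡ 1, so λ ≡ 69·75 ≡ 13.
  x = λ² - 45 - 45 = 169 - 90 ≡ 79; y = λ·(45 - 79) - 54 ≡ 38. → (79, 38)
3P: (79, 38) + (45, 54). λ = (54 - 38)/(45 - 79) ≡ 16/55 mod 89. 55⁻¹ ≡ 34 (mod 89), so λ ≡ 10.
  x = λ² - 79 - 45 = 100 - 124 ≡ 65; y = λ·(79 - 65) - 38 ≡ 13. → (65, 13)
4P: (65, 13) + (45, 54). λ = (54 - 13)/(45 - 65) ≡ 41/69 mod 89. 69⁻¹ ≡ 40 (mod 89), so λ ≡ 38.
  x = λ² - 65 - 45 = 1444 - 110 ≡ 88; y = λ·(65 - 88) - 13 ≡ 3. → (88, 3)
5P: (88, 3) + (45, 54). λ = (54 - 3)/(45 - 88) ≡ 51/46 mod 89. 46⁻¹ ≡ 60 (mod 89) since 46·60 = 2760 ≡ 1, so λ ≡ 34.
  x = λ² - 88 - 45 = 1156 - 133 ≡ 44; y = λ·(88 - 44) - 3 ≡ 69. → (44, 69)
6P: (44, 69) + (45, 54). λ = (54 - 69)/(45 - 44) ≡ 74/1 mod 89. 1⁻¹ ≡ 1 (mod 89) since 1·1 = 1 ≡ 1, so λ ≡ 74.
  x = λ² - 44 - 45 = 5476 - 89 ≡ 47; y = λ·(44 - 47) - 69 ≡ 65. → (47, 65)
7P: (47, 65) + (45, 54). λ = (54 - 65)/(45 - 47) ≡ 78/87 mod 89. 87⁻¹ ≡ 44 (mod 89) since 87·44 = 3828 ≡ 1, so λ ≡ 50.
  x = λ² - 47 - 45 = 2500 - 92 ≡ 5; y = λ·(47 - 5) - 65 ≡ 77. → (5, 77)

(5, 77)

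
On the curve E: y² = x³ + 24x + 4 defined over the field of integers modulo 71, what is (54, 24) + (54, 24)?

(66, 55)

tangent at (54, 24): λ = (3·54² + 24)/(2·24) ≡ 39/48. 48⁻¹ ≡ 37 (mod 71) since 48·37 = 1776 ≡ 1, so λ ≡ 39·37 ≡ 23.
  x = λ² - 54 - 54 = 529 - 108 ≡ 66; y = λ·(54 - 66) - 24 ≡ 55. → (66, 55)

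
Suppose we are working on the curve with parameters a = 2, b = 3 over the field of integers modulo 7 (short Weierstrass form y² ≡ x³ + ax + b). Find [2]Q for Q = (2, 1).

tangent at (2, 1): λ = (3·2² + 2)/(2·1) ≡ 0/2. 2⁻¹ ≡ 4 (mod 7) since 2·4 = 8 ≡ 1, so λ ≡ 0·4 ≡ 0.
  x = λ² - 2 - 2 = 0 - 4 ≡ 3; y = λ·(2 - 3) - 1 ≡ 6. → (3, 6)

(3, 6)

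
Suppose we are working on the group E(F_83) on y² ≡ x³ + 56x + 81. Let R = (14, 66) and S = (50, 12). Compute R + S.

(42, 59)

(14, 66) + (50, 12). λ = (12 - 66)/(50 - 14) ≡ 29/36 mod 83. 36⁻¹ ≡ 30 (mod 83), so λ ≡ 40.
  x = λ² - 14 - 50 = 1600 - 64 ≡ 42; y = λ·(14 - 42) - 66 ≡ 59. → (42, 59)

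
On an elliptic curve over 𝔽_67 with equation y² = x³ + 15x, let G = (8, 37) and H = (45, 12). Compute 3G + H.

First 3G:
Repeated addition: build up to 3G.
2G: tangent at (8, 37): λ = (3·8² + 15)/(2·37) ≡ 6/7. 7⁻¹ ≡ 48 (mod 67) since 7·48 = 336 ≡ 1, so λ ≡ 6·48 ≡ 20.
  x = λ² - 8 - 8 = 400 - 16 ≡ 49; y = λ·(8 - 49) - 37 ≡ 14. → (49, 14)
3G: (49, 14) + (8, 37). λ = (37 - 14)/(8 - 49) ≡ 23/26 mod 67. 26⁻¹ ≡ 49 (mod 67), so λ ≡ 55.
  x = λ² - 49 - 8 = 3025 - 57 ≡ 20; y = λ·(49 - 20) - 14 ≡ 40. → (20, 40)
3G = (20, 40).
Finally 3G + H:
(20, 40) + (45, 12). λ = (12 - 40)/(45 - 20) ≡ 39/25 mod 67. 25⁻¹ ≡ 59 (mod 67), so λ ≡ 23.
  x = λ² - 20 - 45 = 529 - 65 ≡ 62; y = λ·(20 - 62) - 40 ≡ 66. → (62, 66)

(62, 66)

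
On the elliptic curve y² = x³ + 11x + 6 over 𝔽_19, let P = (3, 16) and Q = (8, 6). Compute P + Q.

(3, 16) + (8, 6). λ = (6 - 16)/(8 - 3) ≡ 9/5 mod 19. 5⁻¹ ≡ 4 (mod 19), so λ ≡ 17.
  x = λ² - 3 - 8 = 289 - 11 ≡ 12; y = λ·(3 - 12) - 16 ≡ 2. → (12, 2)

(12, 2)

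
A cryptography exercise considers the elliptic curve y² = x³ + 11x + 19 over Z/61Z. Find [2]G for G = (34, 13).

(6, 22)

tangent at (34, 13): λ = (3·34² + 11)/(2·13) ≡ 2/26. 26⁻¹ ≡ 54 (mod 61) since 26·54 = 1404 ≡ 1, so λ ≡ 2·54 ≡ 47.
  x = λ² - 34 - 34 = 2209 - 68 ≡ 6; y = λ·(34 - 6) - 13 ≡ 22. → (6, 22)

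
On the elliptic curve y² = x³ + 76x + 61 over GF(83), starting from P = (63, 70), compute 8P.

Double-and-add on 8 = (1000)₂. Start with P = (63, 70) for the leading 1-bit.
double: tangent at (63, 70): λ = (3·63² + 76)/(2·70) ≡ 31/57. 57⁻¹ ≡ 67 (mod 83), so λ ≡ 31·67 ≡ 2.
  x = λ² - 63 - 63 = 4 - 126 ≡ 44; y = λ·(63 - 44) - 70 ≡ 51. → (44, 51)
double: tangent at (44, 51): λ = (3·44² + 76)/(2·51) ≡ 74/19. 19⁻¹ ≡ 35 (mod 83), so λ ≡ 74·35 ≡ 17.
  x = λ² - 44 - 44 = 289 - 88 ≡ 35; y = λ·(44 - 35) - 51 ≡ 19. → (35, 19)
double: tangent at (35, 19): λ = (3·35² + 76)/(2·19) ≡ 16/38. 38⁻¹ ≡ 59 (mod 83), so λ ≡ 16·59 ≡ 31.
  x = λ² - 35 - 35 = 961 - 70 ≡ 61; y = λ·(35 - 61) - 19 ≡ 5. → (61, 5)

(61, 5)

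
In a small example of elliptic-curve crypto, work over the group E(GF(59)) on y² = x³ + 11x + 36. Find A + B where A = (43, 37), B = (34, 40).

(43, 37) + (34, 40). λ = (40 - 37)/(34 - 43) ≡ 3/50 mod 59. 50⁻¹ ≡ 13 (mod 59), so λ ≡ 39.
  x = λ² - 43 - 34 = 1521 - 77 ≡ 28; y = λ·(43 - 28) - 37 ≡ 17. → (28, 17)

(28, 17)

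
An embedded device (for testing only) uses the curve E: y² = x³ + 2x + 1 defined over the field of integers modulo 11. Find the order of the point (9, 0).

2P: (9, 0) + (9, 0): same x and y₁ ≡ -y₂, so the sum is 𝒪.
2P = 𝒪, so the order is 2.

2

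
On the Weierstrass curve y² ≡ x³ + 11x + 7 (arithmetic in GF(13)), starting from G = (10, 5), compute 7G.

Repeated addition: build up to 7G.
2G: tangent at (10, 5): λ = (3·10² + 11)/(2·5) ≡ 12/10. 10⁻¹ ≡ 4 (mod 13), so λ ≡ 12·4 ≡ 9.
  x = λ² - 10 - 10 = 81 - 20 ≡ 9; y = λ·(10 - 9) - 5 ≡ 4. → (9, 4)
3G: (9, 4) + (10, 5). λ = (5 - 4)/(10 - 9) ≡ 1/1 mod 13. 1⁻¹ ≡ 1 (mod 13), so λ ≡ 1.
  x = λ² - 9 - 10 = 1 - 19 ≡ 8; y = λ·(9 - 8) - 4 ≡ 10. → (8, 10)
4G: (8, 10) + (10, 5). λ = (5 - 10)/(10 - 8) ≡ 8/2 mod 13. 2⁻¹ ≡ 7 (mod 13), so λ ≡ 4.
  x = λ² - 8 - 10 = 16 - 18 ≡ 11; y = λ·(8 - 11) - 10 ≡ 4. → (11, 4)
5G: (11, 4) + (10, 5). λ = (5 - 4)/(10 - 11) ≡ 1/12 mod 13. 12⁻¹ ≡ 12 (mod 13) since 12·12 = 144 ≡ 1, so λ ≡ 12.
  x = λ² - 11 - 10 = 144 - 21 ≡ 6; y = λ·(11 - 6) - 4 ≡ 4. → (6, 4)
6G: (6, 4) + (10, 5). λ = (5 - 4)/(10 - 6) ≡ 1/4 mod 13. 4⁻¹ ≡ 10 (mod 13), so λ ≡ 10.
  x = λ² - 6 - 10 = 100 - 16 ≡ 6; y = λ·(6 - 6) - 4 ≡ 9. → (6, 9)
7G: (6, 9) + (10, 5). λ = (5 - 9)/(10 - 6) ≡ 9/4 mod 13. 4⁻¹ ≡ 10 (mod 13), so λ ≡ 12.
  x = λ² - 6 - 10 = 144 - 16 ≡ 11; y = λ·(6 - 11) - 9 ≡ 9. → (11, 9)

(11, 9)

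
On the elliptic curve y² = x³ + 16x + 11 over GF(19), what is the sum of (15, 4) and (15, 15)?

O

The two points share x = 15 and their y-coordinates satisfy 4 + 15 ≡ 0 (mod 19), so they are inverses. Their sum is the point at infinity.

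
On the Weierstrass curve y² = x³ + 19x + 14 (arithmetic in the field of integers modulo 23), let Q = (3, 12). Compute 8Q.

(11, 6)

Repeated addition: build up to 8Q.
2Q: tangent at (3, 12): λ = (3·3² + 19)/(2·12) ≡ 0/1. 1⁻¹ ≡ 1 (mod 23) since 1·1 = 1 ≡ 1, so λ ≡ 0·1 ≡ 0.
  x = λ² - 3 - 3 = 0 - 6 ≡ 17; y = λ·(3 - 17) - 12 ≡ 11. → (17, 11)
3Q: (17, 11) + (3, 12). λ = (12 - 11)/(3 - 17) ≡ 1/9 mod 23. 9⁻¹ ≡ 18 (mod 23), so λ ≡ 18.
  x = λ² - 17 - 3 = 324 - 20 ≡ 5; y = λ·(17 - 5) - 11 ≡ 21. → (5, 21)
4Q: (5, 21) + (3, 12). λ = (12 - 21)/(3 - 5) ≡ 14/21 mod 23. 21⁻¹ ≡ 11 (mod 23), so λ ≡ 16.
  x = λ² - 5 - 3 = 256 - 8 ≡ 18; y = λ·(5 - 18) - 21 ≡ 1. → (18, 1)
5Q: (18, 1) + (3, 12). λ = (12 - 1)/(3 - 18) ≡ 11/8 mod 23. 8⁻¹ ≡ 3 (mod 23), so λ ≡ 10.
  x = λ² - 18 - 3 = 100 - 21 ≡ 10; y = λ·(18 - 10) - 1 ≡ 10. → (10, 10)
6Q: (10, 10) + (3, 12). λ = (12 - 10)/(3 - 10) ≡ 2/16 mod 23. 16⁻¹ ≡ 13 (mod 23), so λ ≡ 3.
  x = λ² - 10 - 3 = 9 - 13 ≡ 19; y = λ·(10 - 19) - 10 ≡ 9. → (19, 9)
7Q: (19, 9) + (3, 12). λ = (12 - 9)/(3 - 19) ≡ 3/7 mod 23. 7⁻¹ ≡ 10 (mod 23) since 7·10 = 70 ≡ 1, so λ ≡ 7.
  x = λ² - 19 - 3 = 49 - 22 ≡ 4; y = λ·(19 - 4) - 9 ≡ 4. → (4, 4)
8Q: (4, 4) + (3, 12). λ = (12 - 4)/(3 - 4) ≡ 8/22 mod 23. 22⁻¹ ≡ 22 (mod 23) since 22·22 = 484 ≡ 1, so λ ≡ 15.
  x = λ² - 4 - 3 = 225 - 7 ≡ 11; y = λ·(4 - 11) - 4 ≡ 6. → (11, 6)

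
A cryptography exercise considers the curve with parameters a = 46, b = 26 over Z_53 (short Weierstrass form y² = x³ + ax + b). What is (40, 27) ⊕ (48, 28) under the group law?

(47, 45)

(40, 27) + (48, 28). λ = (28 - 27)/(48 - 40) ≡ 1/8 mod 53. 8⁻¹ ≡ 20 (mod 53), so λ ≡ 20.
  x = λ² - 40 - 48 = 400 - 88 ≡ 47; y = λ·(40 - 47) - 27 ≡ 45. → (47, 45)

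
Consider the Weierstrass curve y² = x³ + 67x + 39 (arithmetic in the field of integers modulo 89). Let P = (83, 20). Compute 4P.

(25, 47)

Repeated addition: build up to 4P.
2P: tangent at (83, 20): λ = (3·83² + 67)/(2·20) ≡ 86/40. 40⁻¹ ≡ 69 (mod 89) since 40·69 = 2760 ≡ 1, so λ ≡ 86·69 ≡ 60.
  x = λ² - 83 - 83 = 3600 - 166 ≡ 52; y = λ·(83 - 52) - 20 ≡ 60. → (52, 60)
3P: (52, 60) + (83, 20). λ = (20 - 60)/(83 - 52) ≡ 49/31 mod 89. 31⁻¹ ≡ 23 (mod 89), so λ ≡ 59.
  x = λ² - 52 - 83 = 3481 - 135 ≡ 53; y = λ·(52 - 53) - 60 ≡ 59. → (53, 59)
4P: (53, 59) + (83, 20). λ = (20 - 59)/(83 - 53) ≡ 50/30 mod 89. 30⁻¹ ≡ 3 (mod 89), so λ ≡ 61.
  x = λ² - 53 - 83 = 3721 - 136 ≡ 25; y = λ·(53 - 25) - 59 ≡ 47. → (25, 47)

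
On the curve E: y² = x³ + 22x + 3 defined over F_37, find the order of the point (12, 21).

5

2P: tangent at (12, 21): λ = (3·12² + 22)/(2·21) ≡ 10/5. 5⁻¹ ≡ 15 (mod 37), so λ ≡ 10·15 ≡ 2.
  x = λ² - 12 - 12 = 4 - 24 ≡ 17; y = λ·(12 - 17) - 21 ≡ 6. → (17, 6)
3P: (17, 6) + (12, 21). λ = (21 - 6)/(12 - 17) ≡ 15/32 mod 37. 32⁻¹ ≡ 22 (mod 37), so λ ≡ 34.
  x = λ² - 17 - 12 = 1156 - 29 ≡ 17; y = λ·(17 - 17) - 6 ≡ 31. → (17, 31)
4P: (17, 31) + (12, 21). λ = (21 - 31)/(12 - 17) ≡ 27/32 mod 37. 32⁻¹ ≡ 22 (mod 37), so λ ≡ 2.
  x = λ² - 17 - 12 = 4 - 29 ≡ 12; y = λ·(17 - 12) - 31 ≡ 16. → (12, 16)
5P: (12, 16) + (12, 21): same x and y₁ ≡ -y₂, so the sum is the point at infinity.
5P = the point at infinity, so the order is 5.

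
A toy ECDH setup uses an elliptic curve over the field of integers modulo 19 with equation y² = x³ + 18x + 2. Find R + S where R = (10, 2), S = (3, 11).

(3, 8)

(10, 2) + (3, 11). λ = (11 - 2)/(3 - 10) ≡ 9/12 mod 19. 12⁻¹ ≡ 8 (mod 19), so λ ≡ 15.
  x = λ² - 10 - 3 = 225 - 13 ≡ 3; y = λ·(10 - 3) - 2 ≡ 8. → (3, 8)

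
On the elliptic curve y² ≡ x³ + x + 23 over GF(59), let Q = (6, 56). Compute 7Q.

Double-and-add on 7 = (111)₂. Start with Q = (6, 56) for the leading 1-bit.
double: tangent at (6, 56): λ = (3·6² + 1)/(2·56) ≡ 50/53. 53⁻¹ ≡ 49 (mod 59) since 53·49 = 2597 ≡ 1, so λ ≡ 50·49 ≡ 31.
  x = λ² - 6 - 6 = 961 - 12 ≡ 5; y = λ·(6 - 5) - 56 ≡ 34. → (5, 34)
add Q: (5, 34) + (6, 56). λ = (56 - 34)/(6 - 5) ≡ 22/1 mod 59. 1⁻¹ ≡ 1 (mod 59), so λ ≡ 22.
  x = λ² - 5 - 6 = 484 - 11 ≡ 1; y = λ·(5 - 1) - 34 ≡ 54. → (1, 54)
double: tangent at (1, 54): λ = (3·1² + 1)/(2·54) ≡ 4/49. 49⁻¹ ≡ 53 (mod 59), so λ ≡ 4·53 ≡ 35.
  x = λ² - 1 - 1 = 1225 - 2 ≡ 43; y = λ·(1 - 43) - 54 ≡ 10. → (43, 10)
add Q: (43, 10) + (6, 56). λ = (56 - 10)/(6 - 43) ≡ 46/22 mod 59. 22⁻¹ ≡ 51 (mod 59) since 22·51 = 1122 ≡ 1, so λ ≡ 45.
  x = λ² - 43 - 6 = 2025 - 49 ≡ 29; y = λ·(43 - 29) - 10 ≡ 30. → (29, 30)

(29, 30)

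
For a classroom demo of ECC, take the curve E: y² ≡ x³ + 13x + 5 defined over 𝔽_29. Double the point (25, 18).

tangent at (25, 18): λ = (3·25² + 13)/(2·18) ≡ 3/7. 7⁻¹ ≡ 25 (mod 29), so λ ≡ 3·25 ≡ 17.
  x = λ² - 25 - 25 = 289 - 50 ≡ 7; y = λ·(25 - 7) - 18 ≡ 27. → (7, 27)

(7, 27)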